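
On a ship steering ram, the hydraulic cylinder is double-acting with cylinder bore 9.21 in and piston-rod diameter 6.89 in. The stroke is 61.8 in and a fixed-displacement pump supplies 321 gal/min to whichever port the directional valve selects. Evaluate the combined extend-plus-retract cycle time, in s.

t ≈ 4.80 s

Cap-side area A_cap = π/4 × (9.21 in)² = 66.62 in^2
Rod-side annular area A_ann = π/4 × (9.21² − 6.89²) = 29.34 in^2
t_ext = A_cap·L/Q = 3.331 s
t_ret = A_ann·L/Q = 1.467 s
t_cycle = t_ext + t_ret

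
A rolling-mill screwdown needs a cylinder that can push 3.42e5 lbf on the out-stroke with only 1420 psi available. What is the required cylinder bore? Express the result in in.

D ≈ 17.5 in

Extension force acts on the full piston face: F = P × (π/4)D².
D = √(4F / (πP)) = √(4 × 3.42e5 lbf / (π × 1420 psi))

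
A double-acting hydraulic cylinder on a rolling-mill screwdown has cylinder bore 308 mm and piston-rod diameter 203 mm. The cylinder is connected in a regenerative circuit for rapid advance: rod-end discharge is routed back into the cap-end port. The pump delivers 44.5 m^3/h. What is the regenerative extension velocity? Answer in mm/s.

v ≈ 382 mm/s

In regeneration the rod-end outflow joins the pump flow into the cap end, so the net volume the pump must supply per unit advance equals the rod cross-section area.
Rod cross-section A_rod = π/4 × (203 mm)² = 32370 mm^2
v = Q_pump / A_rod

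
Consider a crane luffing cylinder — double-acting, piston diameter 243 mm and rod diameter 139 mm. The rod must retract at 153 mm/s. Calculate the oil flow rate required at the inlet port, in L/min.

Rod-side annular area A_ann = π/4 × (243² − 139²) = 31200 mm^2
Q = A × v

Q ≈ 286 L/min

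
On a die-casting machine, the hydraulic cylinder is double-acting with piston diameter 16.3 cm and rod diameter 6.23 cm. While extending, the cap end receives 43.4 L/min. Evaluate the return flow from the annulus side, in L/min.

Q_out ≈ 37.1 L/min

Cap-side area A_cap = π/4 × (16.3 cm)² = 208.7 cm^2
Rod-side annular area A_ann = π/4 × (16.3² − 6.23²) = 178.2 cm^2
Piston speed v = Q_in/A_cap; rod-end outflow Q_out = v × A_ann = Q_in × A_ann/A_cap.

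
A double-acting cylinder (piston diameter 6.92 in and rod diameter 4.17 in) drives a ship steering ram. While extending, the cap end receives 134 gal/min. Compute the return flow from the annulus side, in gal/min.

Cap-side area A_cap = π/4 × (6.92 in)² = 37.61 in^2
Rod-side annular area A_ann = π/4 × (6.92² − 4.17²) = 23.95 in^2
Piston speed v = Q_in/A_cap; rod-end outflow Q_out = v × A_ann = Q_in × A_ann/A_cap.

Q_out ≈ 85.3 gal/min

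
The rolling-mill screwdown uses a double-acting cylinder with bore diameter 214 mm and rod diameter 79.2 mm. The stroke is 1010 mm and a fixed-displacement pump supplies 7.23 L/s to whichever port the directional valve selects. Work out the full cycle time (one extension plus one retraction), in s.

t ≈ 9.36 s

Cap-side area A_cap = π/4 × (214 mm)² = 35970 mm^2
Rod-side annular area A_ann = π/4 × (214² − 79.2²) = 31040 mm^2
t_ext = A_cap·L/Q = 5.025 s
t_ret = A_ann·L/Q = 4.336 s
t_cycle = t_ext + t_ret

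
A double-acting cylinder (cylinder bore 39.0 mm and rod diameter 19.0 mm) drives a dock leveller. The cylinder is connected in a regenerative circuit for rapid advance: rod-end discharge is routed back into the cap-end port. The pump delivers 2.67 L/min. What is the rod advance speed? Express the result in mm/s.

In regeneration the rod-end outflow joins the pump flow into the cap end, so the net volume the pump must supply per unit advance equals the rod cross-section area.
Rod cross-section A_rod = π/4 × (19.0 mm)² = 283.5 mm^2
v = Q_pump / A_rod

v ≈ 157 mm/s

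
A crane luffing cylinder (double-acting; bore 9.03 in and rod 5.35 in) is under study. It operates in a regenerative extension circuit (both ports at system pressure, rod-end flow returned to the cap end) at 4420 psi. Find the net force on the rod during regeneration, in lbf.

F ≈ 99400 lbf

With equal pressure on both faces, forces on the annular region cancel; the net push is pressure × rod cross-section.
Rod cross-section A_rod = π/4 × (5.35 in)² = 22.48 in^2
F = P × A_rod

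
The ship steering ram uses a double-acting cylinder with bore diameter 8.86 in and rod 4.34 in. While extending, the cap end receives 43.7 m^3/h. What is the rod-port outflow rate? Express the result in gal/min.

Cap-side area A_cap = π/4 × (8.86 in)² = 61.65 in^2
Rod-side annular area A_ann = π/4 × (8.86² − 4.34²) = 46.86 in^2
Piston speed v = Q_in/A_cap; rod-end outflow Q_out = v × A_ann = Q_in × A_ann/A_cap.

Q_out ≈ 146 gal/min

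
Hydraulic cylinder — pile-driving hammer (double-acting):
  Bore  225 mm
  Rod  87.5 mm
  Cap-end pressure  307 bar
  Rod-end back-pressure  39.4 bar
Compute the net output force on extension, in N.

Cap-side area A_cap = π/4 × (225 mm)² = 39760 mm^2
Rod-side annular area A_ann = π/4 × (225² − 87.5²) = 33750 mm^2
Net thrust = P_cap·A_cap − P_rod·A_ann = 1.221e6 N − 1.330e5 N

F ≈ 1.09e6 N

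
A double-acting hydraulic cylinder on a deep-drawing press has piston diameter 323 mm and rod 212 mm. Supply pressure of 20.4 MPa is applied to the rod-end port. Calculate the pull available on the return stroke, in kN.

Rod-side annular area A_ann = π/4 × (323² − 212²) = 46640 mm^2
On retraction the pressure acts on the annular area (bore minus rod).
F = P × A_ann

F ≈ 951 kN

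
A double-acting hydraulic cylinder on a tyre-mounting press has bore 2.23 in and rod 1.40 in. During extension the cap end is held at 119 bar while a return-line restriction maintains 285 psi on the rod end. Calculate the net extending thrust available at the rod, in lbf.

Cap-side area A_cap = π/4 × (2.23 in)² = 3.906 in^2
Rod-side annular area A_ann = π/4 × (2.23² − 1.40²) = 2.366 in^2
Net thrust = P_cap·A_cap − P_rod·A_ann = 6741 lbf − 674.4 lbf

F ≈ 6070 lbf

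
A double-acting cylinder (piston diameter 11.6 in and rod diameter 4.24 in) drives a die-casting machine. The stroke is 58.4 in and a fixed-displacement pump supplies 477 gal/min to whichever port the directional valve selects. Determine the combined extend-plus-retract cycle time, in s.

Cap-side area A_cap = π/4 × (11.6 in)² = 105.7 in^2
Rod-side annular area A_ann = π/4 × (11.6² − 4.24²) = 91.56 in^2
t_ext = A_cap·L/Q = 3.361 s
t_ret = A_ann·L/Q = 2.912 s
t_cycle = t_ext + t_ret

t ≈ 6.27 s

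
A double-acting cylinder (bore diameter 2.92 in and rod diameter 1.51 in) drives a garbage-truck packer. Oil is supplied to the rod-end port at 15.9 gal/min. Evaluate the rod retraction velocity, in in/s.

v ≈ 12.5 in/s

Rod-side annular area A_ann = π/4 × (2.92² − 1.51²) = 4.906 in^2
Flow into the rod-end port fills the annular volume.
v = Q / A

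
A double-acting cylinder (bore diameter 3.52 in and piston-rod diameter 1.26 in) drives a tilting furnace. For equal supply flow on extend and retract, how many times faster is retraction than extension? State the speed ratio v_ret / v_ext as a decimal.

v_ret/v_ext ≈ 1.15

Cap-side area A_cap = π/4 × (3.52 in)² = 9.731 in^2
Rod-side annular area A_ann = π/4 × (3.52² − 1.26²) = 8.484 in^2
For equal Q, v ∝ 1/A, so v_ret/v_ext = A_cap/A_ann.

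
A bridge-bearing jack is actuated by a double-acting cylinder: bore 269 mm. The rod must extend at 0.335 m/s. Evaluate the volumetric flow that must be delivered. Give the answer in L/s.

Cap-side area A_cap = π/4 × (269 mm)² = 56830 mm^2
Q = A × v

Q ≈ 19.0 L/s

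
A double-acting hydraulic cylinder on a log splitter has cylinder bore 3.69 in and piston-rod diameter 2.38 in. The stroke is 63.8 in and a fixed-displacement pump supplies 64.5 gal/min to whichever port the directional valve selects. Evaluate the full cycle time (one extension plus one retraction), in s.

Cap-side area A_cap = π/4 × (3.69 in)² = 10.69 in^2
Rod-side annular area A_ann = π/4 × (3.69² − 2.38²) = 6.245 in^2
t_ext = A_cap·L/Q = 2.748 s
t_ret = A_ann·L/Q = 1.605 s
t_cycle = t_ext + t_ret

t ≈ 4.35 s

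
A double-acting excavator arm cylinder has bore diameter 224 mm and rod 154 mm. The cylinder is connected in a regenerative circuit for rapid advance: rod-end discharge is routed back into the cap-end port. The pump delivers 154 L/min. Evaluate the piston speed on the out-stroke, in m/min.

In regeneration the rod-end outflow joins the pump flow into the cap end, so the net volume the pump must supply per unit advance equals the rod cross-section area.
Rod cross-section A_rod = π/4 × (154 mm)² = 18630 mm^2
v = Q_pump / A_rod

v ≈ 8.27 m/min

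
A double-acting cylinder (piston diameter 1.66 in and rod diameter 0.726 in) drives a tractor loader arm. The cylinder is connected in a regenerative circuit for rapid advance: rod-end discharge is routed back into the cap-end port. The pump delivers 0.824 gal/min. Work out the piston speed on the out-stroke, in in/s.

v ≈ 7.66 in/s

In regeneration the rod-end outflow joins the pump flow into the cap end, so the net volume the pump must supply per unit advance equals the rod cross-section area.
Rod cross-section A_rod = π/4 × (0.726 in)² = 0.4140 in^2
v = Q_pump / A_rod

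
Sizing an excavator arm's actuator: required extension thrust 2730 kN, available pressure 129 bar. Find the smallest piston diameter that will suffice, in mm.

D ≈ 519 mm

Extension force acts on the full piston face: F = P × (π/4)D².
D = √(4F / (πP)) = √(4 × 2730 kN / (π × 129 bar))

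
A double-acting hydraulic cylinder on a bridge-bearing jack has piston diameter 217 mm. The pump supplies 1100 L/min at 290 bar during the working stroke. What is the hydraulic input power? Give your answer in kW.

Hydraulic power = P × Q

W ≈ 532 kW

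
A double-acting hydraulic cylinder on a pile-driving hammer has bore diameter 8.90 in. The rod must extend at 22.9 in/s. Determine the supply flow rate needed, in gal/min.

Q ≈ 370 gal/min

Cap-side area A_cap = π/4 × (8.90 in)² = 62.21 in^2
Q = A × v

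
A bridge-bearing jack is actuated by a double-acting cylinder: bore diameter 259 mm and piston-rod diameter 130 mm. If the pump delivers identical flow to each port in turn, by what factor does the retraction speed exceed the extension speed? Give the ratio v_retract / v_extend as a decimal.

v_ret/v_ext ≈ 1.34

Cap-side area A_cap = π/4 × (259 mm)² = 52690 mm^2
Rod-side annular area A_ann = π/4 × (259² − 130²) = 39410 mm^2
For equal Q, v ∝ 1/A, so v_ret/v_ext = A_cap/A_ann.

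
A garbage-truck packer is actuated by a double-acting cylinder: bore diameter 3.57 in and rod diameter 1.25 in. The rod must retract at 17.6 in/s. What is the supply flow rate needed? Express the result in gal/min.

Rod-side annular area A_ann = π/4 × (3.57² − 1.25²) = 8.783 in^2
Q = A × v

Q ≈ 40.1 gal/min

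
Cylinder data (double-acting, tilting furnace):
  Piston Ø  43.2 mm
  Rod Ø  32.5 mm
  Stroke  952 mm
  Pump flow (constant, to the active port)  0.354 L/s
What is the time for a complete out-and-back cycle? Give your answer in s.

t ≈ 5.65 s

Cap-side area A_cap = π/4 × (43.2 mm)² = 1466 mm^2
Rod-side annular area A_ann = π/4 × (43.2² − 32.5²) = 636.2 mm^2
t_ext = A_cap·L/Q = 3.942 s
t_ret = A_ann·L/Q = 1.711 s
t_cycle = t_ext + t_ret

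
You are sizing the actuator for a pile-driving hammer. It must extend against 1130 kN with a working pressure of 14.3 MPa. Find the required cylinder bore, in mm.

D ≈ 317 mm

Extension force acts on the full piston face: F = P × (π/4)D².
D = √(4F / (πP)) = √(4 × 1130 kN / (π × 14.3 MPa))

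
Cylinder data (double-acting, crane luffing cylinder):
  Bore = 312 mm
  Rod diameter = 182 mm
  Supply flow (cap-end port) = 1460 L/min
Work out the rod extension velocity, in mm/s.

v ≈ 318 mm/s

Cap-side area A_cap = π/4 × (312 mm)² = 76450 mm^2
v = Q / A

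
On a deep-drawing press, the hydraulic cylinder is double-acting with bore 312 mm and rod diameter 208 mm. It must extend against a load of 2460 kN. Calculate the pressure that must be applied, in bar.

Cap-side area A_cap = π/4 × (312 mm)² = 76450 mm^2
P = F / A = 2460 kN / A

P ≈ 322 bar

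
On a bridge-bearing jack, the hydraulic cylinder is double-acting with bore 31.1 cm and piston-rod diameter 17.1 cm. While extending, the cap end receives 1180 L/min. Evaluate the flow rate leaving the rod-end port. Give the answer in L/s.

Cap-side area A_cap = π/4 × (31.1 cm)² = 759.6 cm^2
Rod-side annular area A_ann = π/4 × (31.1² − 17.1²) = 530.0 cm^2
Piston speed v = Q_in/A_cap; rod-end outflow Q_out = v × A_ann = Q_in × A_ann/A_cap.

Q_out ≈ 13.7 L/s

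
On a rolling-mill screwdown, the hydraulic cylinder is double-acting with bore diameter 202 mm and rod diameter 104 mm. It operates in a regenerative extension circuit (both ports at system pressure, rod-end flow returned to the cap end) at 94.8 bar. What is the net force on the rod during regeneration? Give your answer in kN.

F ≈ 80.5 kN

With equal pressure on both faces, forces on the annular region cancel; the net push is pressure × rod cross-section.
Rod cross-section A_rod = π/4 × (104 mm)² = 8495 mm^2
F = P × A_rod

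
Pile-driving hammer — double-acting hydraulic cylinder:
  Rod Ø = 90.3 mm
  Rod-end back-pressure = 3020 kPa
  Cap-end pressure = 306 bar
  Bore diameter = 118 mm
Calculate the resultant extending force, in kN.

Cap-side area A_cap = π/4 × (118 mm)² = 10940 mm^2
Rod-side annular area A_ann = π/4 × (118² − 90.3²) = 4532 mm^2
Net thrust = P_cap·A_cap − P_rod·A_ann = 334.6 kN − 13.69 kN

F ≈ 321 kN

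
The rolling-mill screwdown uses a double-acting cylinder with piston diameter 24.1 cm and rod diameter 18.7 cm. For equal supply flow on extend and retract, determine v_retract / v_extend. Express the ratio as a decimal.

Cap-side area A_cap = π/4 × (24.1 cm)² = 456.2 cm^2
Rod-side annular area A_ann = π/4 × (24.1² − 18.7²) = 181.5 cm^2
For equal Q, v ∝ 1/A, so v_ret/v_ext = A_cap/A_ann.

v_ret/v_ext ≈ 2.51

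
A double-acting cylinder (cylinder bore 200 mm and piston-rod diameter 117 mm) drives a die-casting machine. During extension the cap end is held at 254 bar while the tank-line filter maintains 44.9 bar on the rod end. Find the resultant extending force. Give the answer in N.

F ≈ 7.05e5 N

Cap-side area A_cap = π/4 × (200 mm)² = 31420 mm^2
Rod-side annular area A_ann = π/4 × (200² − 117²) = 20660 mm^2
Net thrust = P_cap·A_cap − P_rod·A_ann = 7.980e5 N − 92780 N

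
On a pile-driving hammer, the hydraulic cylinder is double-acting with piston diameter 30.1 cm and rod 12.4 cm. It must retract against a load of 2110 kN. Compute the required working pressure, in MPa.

P ≈ 35.7 MPa

Rod-side annular area A_ann = π/4 × (30.1² − 12.4²) = 590.8 cm^2
Retraction: pressure acts on the annular area.
P = F / A = 2110 kN / A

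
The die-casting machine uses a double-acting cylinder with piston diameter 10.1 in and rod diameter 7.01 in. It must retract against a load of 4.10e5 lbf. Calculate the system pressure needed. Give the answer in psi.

Rod-side annular area A_ann = π/4 × (10.1² − 7.01²) = 41.52 in^2
Retraction: pressure acts on the annular area.
P = F / A = 4.10e5 lbf / A

P ≈ 9870 psi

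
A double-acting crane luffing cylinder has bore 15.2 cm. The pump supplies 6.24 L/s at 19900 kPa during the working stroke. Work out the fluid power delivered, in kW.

Hydraulic power = P × Q

W ≈ 124 kW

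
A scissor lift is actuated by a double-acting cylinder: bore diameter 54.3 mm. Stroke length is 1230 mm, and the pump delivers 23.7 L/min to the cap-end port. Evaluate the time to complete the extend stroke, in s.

Cap-side area A_cap = π/4 × (54.3 mm)² = 2316 mm^2
Swept volume V = A × L; t = V / Q = A·L / Q

t ≈ 7.21 s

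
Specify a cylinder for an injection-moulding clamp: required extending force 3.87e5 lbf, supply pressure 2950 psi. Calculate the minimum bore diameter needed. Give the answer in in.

D ≈ 12.9 in

Extension force acts on the full piston face: F = P × (π/4)D².
D = √(4F / (πP)) = √(4 × 3.87e5 lbf / (π × 2950 psi))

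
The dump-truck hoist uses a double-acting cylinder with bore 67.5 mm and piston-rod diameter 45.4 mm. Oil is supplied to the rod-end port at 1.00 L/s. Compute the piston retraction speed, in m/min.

v ≈ 30.6 m/min

Rod-side annular area A_ann = π/4 × (67.5² − 45.4²) = 1960 mm^2
Flow into the rod-end port fills the annular volume.
v = Q / A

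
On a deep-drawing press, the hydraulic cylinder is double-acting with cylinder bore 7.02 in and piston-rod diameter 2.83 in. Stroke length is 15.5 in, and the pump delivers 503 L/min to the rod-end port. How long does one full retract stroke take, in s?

t ≈ 0.982 s

Rod-side annular area A_ann = π/4 × (7.02² − 2.83²) = 32.41 in^2
Swept volume V = A × L; t = V / Q = A·L / Q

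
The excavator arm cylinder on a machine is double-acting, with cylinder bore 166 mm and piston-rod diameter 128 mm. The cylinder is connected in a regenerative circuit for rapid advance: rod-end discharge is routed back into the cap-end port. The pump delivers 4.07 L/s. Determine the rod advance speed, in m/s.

In regeneration the rod-end outflow joins the pump flow into the cap end, so the net volume the pump must supply per unit advance equals the rod cross-section area.
Rod cross-section A_rod = π/4 × (128 mm)² = 12870 mm^2
v = Q_pump / A_rod

v ≈ 0.316 m/s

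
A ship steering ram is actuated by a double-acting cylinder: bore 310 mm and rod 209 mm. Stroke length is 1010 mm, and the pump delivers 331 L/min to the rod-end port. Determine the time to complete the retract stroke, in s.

Rod-side annular area A_ann = π/4 × (310² − 209²) = 41170 mm^2
Swept volume V = A × L; t = V / Q = A·L / Q

t ≈ 7.54 s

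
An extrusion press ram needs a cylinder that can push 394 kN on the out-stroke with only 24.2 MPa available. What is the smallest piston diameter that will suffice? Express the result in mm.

Extension force acts on the full piston face: F = P × (π/4)D².
D = √(4F / (πP)) = √(4 × 394 kN / (π × 24.2 MPa))

D ≈ 144 mm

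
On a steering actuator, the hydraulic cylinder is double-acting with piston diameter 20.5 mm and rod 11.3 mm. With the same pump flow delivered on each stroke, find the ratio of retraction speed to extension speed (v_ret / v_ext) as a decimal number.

v_ret/v_ext ≈ 1.44

Cap-side area A_cap = π/4 × (20.5 mm)² = 330.1 mm^2
Rod-side annular area A_ann = π/4 × (20.5² − 11.3²) = 229.8 mm^2
For equal Q, v ∝ 1/A, so v_ret/v_ext = A_cap/A_ann.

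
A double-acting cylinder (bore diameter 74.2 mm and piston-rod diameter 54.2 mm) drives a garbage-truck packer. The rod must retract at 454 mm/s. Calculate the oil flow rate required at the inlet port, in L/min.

Rod-side annular area A_ann = π/4 × (74.2² − 54.2²) = 2017 mm^2
Q = A × v

Q ≈ 54.9 L/min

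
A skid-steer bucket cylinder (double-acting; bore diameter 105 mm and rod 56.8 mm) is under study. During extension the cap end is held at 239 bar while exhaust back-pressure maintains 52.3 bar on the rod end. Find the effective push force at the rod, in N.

F ≈ 1.75e5 N

Cap-side area A_cap = π/4 × (105 mm)² = 8659 mm^2
Rod-side annular area A_ann = π/4 × (105² − 56.8²) = 6125 mm^2
Net thrust = P_cap·A_cap − P_rod·A_ann = 2.070e5 N − 32030 N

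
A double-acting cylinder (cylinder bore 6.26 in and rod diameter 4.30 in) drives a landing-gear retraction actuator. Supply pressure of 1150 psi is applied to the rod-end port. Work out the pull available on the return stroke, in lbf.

F ≈ 18700 lbf

Rod-side annular area A_ann = π/4 × (6.26² − 4.30²) = 16.26 in^2
On retraction the pressure acts on the annular area (bore minus rod).
F = P × A_ann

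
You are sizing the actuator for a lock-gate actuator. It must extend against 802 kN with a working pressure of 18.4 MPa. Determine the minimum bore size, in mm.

Extension force acts on the full piston face: F = P × (π/4)D².
D = √(4F / (πP)) = √(4 × 802 kN / (π × 18.4 MPa))

D ≈ 236 mm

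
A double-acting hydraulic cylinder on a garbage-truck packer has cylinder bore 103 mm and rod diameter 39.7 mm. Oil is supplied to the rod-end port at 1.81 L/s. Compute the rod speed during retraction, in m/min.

v ≈ 15.3 m/min

Rod-side annular area A_ann = π/4 × (103² − 39.7²) = 7094 mm^2
Flow into the rod-end port fills the annular volume.
v = Q / A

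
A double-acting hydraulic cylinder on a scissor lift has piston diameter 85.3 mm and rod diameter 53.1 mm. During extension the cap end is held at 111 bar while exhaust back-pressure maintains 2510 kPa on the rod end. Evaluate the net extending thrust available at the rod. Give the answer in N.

Cap-side area A_cap = π/4 × (85.3 mm)² = 5715 mm^2
Rod-side annular area A_ann = π/4 × (85.3² − 53.1²) = 3500 mm^2
Net thrust = P_cap·A_cap − P_rod·A_ann = 63430 N − 8785 N

F ≈ 54600 N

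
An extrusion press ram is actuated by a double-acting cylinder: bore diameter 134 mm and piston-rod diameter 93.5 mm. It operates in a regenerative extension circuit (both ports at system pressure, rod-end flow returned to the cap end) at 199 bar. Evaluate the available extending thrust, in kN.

F ≈ 137 kN

With equal pressure on both faces, forces on the annular region cancel; the net push is pressure × rod cross-section.
Rod cross-section A_rod = π/4 × (93.5 mm)² = 6866 mm^2
F = P × A_rod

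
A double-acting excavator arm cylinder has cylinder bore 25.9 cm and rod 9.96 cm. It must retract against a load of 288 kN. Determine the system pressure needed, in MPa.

Rod-side annular area A_ann = π/4 × (25.9² − 9.96²) = 448.9 cm^2
Retraction: pressure acts on the annular area.
P = F / A = 288 kN / A

P ≈ 6.42 MPa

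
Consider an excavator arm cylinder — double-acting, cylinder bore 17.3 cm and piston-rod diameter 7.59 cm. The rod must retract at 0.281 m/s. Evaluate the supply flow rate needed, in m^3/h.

Q ≈ 19.2 m^3/h

Rod-side annular area A_ann = π/4 × (17.3² − 7.59²) = 189.8 cm^2
Q = A × v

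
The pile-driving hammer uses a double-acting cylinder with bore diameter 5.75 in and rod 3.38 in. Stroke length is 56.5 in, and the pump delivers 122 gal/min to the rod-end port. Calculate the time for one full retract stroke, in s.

t ≈ 2.04 s

Rod-side annular area A_ann = π/4 × (5.75² − 3.38²) = 16.99 in^2
Swept volume V = A × L; t = V / Q = A·L / Q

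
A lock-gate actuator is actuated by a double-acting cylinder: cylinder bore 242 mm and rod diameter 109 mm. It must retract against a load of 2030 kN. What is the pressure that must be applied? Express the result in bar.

Rod-side annular area A_ann = π/4 × (242² − 109²) = 36660 mm^2
Retraction: pressure acts on the annular area.
P = F / A = 2030 kN / A

P ≈ 554 bar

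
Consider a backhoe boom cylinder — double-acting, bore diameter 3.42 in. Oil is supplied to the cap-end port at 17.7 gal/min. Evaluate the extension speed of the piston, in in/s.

v ≈ 7.42 in/s

Cap-side area A_cap = π/4 × (3.42 in)² = 9.186 in^2
v = Q / A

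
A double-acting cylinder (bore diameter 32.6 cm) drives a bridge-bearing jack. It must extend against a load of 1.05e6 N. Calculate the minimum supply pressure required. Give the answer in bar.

P ≈ 126 bar

Cap-side area A_cap = π/4 × (32.6 cm)² = 834.7 cm^2
P = F / A = 1.05e6 N / A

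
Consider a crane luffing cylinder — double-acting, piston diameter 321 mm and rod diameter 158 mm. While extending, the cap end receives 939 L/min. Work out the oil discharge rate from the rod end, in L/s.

Q_out ≈ 11.9 L/s

Cap-side area A_cap = π/4 × (321 mm)² = 80930 mm^2
Rod-side annular area A_ann = π/4 × (321² − 158²) = 61320 mm^2
Piston speed v = Q_in/A_cap; rod-end outflow Q_out = v × A_ann = Q_in × A_ann/A_cap.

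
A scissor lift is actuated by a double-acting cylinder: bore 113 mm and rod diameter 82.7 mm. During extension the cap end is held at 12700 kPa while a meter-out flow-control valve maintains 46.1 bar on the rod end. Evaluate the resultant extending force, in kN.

Cap-side area A_cap = π/4 × (113 mm)² = 10030 mm^2
Rod-side annular area A_ann = π/4 × (113² − 82.7²) = 4657 mm^2
Net thrust = P_cap·A_cap − P_rod·A_ann = 127.4 kN − 21.47 kN

F ≈ 106 kN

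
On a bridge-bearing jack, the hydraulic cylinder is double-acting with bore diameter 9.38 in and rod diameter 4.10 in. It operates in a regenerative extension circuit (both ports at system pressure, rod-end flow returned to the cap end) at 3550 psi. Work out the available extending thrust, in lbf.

With equal pressure on both faces, forces on the annular region cancel; the net push is pressure × rod cross-section.
Rod cross-section A_rod = π/4 × (4.10 in)² = 13.20 in^2
F = P × A_rod

F ≈ 46900 lbf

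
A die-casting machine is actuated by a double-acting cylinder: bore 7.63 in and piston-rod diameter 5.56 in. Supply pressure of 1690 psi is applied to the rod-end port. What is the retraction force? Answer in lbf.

F ≈ 36200 lbf

Rod-side annular area A_ann = π/4 × (7.63² − 5.56²) = 21.44 in^2
On retraction the pressure acts on the annular area (bore minus rod).
F = P × A_ann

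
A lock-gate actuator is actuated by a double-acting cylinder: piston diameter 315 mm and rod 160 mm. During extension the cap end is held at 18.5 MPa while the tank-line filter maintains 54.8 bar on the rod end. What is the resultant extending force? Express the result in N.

F ≈ 1.12e6 N

Cap-side area A_cap = π/4 × (315 mm)² = 77930 mm^2
Rod-side annular area A_ann = π/4 × (315² − 160²) = 57820 mm^2
Net thrust = P_cap·A_cap − P_rod·A_ann = 1.442e6 N − 3.169e5 N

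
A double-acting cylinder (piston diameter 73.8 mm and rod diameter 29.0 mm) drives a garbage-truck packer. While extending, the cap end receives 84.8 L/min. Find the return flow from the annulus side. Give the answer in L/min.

Cap-side area A_cap = π/4 × (73.8 mm)² = 4278 mm^2
Rod-side annular area A_ann = π/4 × (73.8² − 29.0²) = 3617 mm^2
Piston speed v = Q_in/A_cap; rod-end outflow Q_out = v × A_ann = Q_in × A_ann/A_cap.

Q_out ≈ 71.7 L/min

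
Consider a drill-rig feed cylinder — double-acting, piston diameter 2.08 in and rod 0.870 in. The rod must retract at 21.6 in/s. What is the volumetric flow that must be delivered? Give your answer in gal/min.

Q ≈ 15.7 gal/min

Rod-side annular area A_ann = π/4 × (2.08² − 0.870²) = 2.803 in^2
Q = A × v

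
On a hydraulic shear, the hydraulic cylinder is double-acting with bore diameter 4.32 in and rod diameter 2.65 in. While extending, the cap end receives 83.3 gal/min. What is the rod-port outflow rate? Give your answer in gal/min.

Q_out ≈ 52.0 gal/min

Cap-side area A_cap = π/4 × (4.32 in)² = 14.66 in^2
Rod-side annular area A_ann = π/4 × (4.32² − 2.65²) = 9.142 in^2
Piston speed v = Q_in/A_cap; rod-end outflow Q_out = v × A_ann = Q_in × A_ann/A_cap.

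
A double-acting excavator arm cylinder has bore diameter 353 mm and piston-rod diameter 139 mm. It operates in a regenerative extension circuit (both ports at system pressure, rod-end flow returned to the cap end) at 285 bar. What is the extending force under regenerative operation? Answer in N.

With equal pressure on both faces, forces on the annular region cancel; the net push is pressure × rod cross-section.
Rod cross-section A_rod = π/4 × (139 mm)² = 15170 mm^2
F = P × A_rod

F ≈ 4.32e5 N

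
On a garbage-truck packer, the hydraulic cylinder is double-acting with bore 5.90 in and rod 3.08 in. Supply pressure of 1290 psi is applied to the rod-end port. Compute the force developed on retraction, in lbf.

F ≈ 25700 lbf

Rod-side annular area A_ann = π/4 × (5.90² − 3.08²) = 19.89 in^2
On retraction the pressure acts on the annular area (bore minus rod).
F = P × A_ann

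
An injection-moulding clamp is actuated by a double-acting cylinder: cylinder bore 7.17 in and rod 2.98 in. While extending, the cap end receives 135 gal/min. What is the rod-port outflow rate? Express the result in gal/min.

Cap-side area A_cap = π/4 × (7.17 in)² = 40.38 in^2
Rod-side annular area A_ann = π/4 × (7.17² − 2.98²) = 33.40 in^2
Piston speed v = Q_in/A_cap; rod-end outflow Q_out = v × A_ann = Q_in × A_ann/A_cap.

Q_out ≈ 112 gal/min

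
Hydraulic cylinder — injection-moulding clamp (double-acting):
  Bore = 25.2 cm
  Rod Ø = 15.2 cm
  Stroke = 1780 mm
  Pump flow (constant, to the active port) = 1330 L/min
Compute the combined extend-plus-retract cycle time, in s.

t ≈ 6.55 s

Cap-side area A_cap = π/4 × (25.2 cm)² = 498.8 cm^2
Rod-side annular area A_ann = π/4 × (25.2² − 15.2²) = 317.3 cm^2
t_ext = A_cap·L/Q = 4.005 s
t_ret = A_ann·L/Q = 2.548 s
t_cycle = t_ext + t_ret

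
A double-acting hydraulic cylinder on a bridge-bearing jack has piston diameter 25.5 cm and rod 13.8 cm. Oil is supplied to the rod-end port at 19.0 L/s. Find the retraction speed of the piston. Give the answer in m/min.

Rod-side annular area A_ann = π/4 × (25.5² − 13.8²) = 361.1 cm^2
Flow into the rod-end port fills the annular volume.
v = Q / A

v ≈ 31.6 m/min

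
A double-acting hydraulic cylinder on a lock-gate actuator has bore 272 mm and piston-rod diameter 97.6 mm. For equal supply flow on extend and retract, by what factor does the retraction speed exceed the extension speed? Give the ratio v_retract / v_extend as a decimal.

v_ret/v_ext ≈ 1.15

Cap-side area A_cap = π/4 × (272 mm)² = 58110 mm^2
Rod-side annular area A_ann = π/4 × (272² − 97.6²) = 50630 mm^2
For equal Q, v ∝ 1/A, so v_ret/v_ext = A_cap/A_ann.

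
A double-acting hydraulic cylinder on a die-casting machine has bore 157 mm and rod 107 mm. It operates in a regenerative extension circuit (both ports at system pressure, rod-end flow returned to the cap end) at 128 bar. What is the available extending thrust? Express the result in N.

F ≈ 1.15e5 N

With equal pressure on both faces, forces on the annular region cancel; the net push is pressure × rod cross-section.
Rod cross-section A_rod = π/4 × (107 mm)² = 8992 mm^2
F = P × A_rod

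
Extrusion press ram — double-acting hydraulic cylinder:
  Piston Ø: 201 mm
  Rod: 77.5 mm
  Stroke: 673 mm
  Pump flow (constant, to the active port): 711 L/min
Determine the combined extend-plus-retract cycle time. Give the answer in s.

t ≈ 3.34 s

Cap-side area A_cap = π/4 × (201 mm)² = 31730 mm^2
Rod-side annular area A_ann = π/4 × (201² − 77.5²) = 27010 mm^2
t_ext = A_cap·L/Q = 1.802 s
t_ret = A_ann·L/Q = 1.534 s
t_cycle = t_ext + t_ret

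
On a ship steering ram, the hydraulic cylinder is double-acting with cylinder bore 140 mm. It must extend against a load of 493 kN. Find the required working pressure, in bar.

P ≈ 320 bar

Cap-side area A_cap = π/4 × (140 mm)² = 15390 mm^2
P = F / A = 493 kN / A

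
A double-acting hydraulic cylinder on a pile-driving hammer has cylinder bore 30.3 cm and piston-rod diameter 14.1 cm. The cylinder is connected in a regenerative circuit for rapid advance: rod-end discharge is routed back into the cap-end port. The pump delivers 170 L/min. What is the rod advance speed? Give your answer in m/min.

v ≈ 10.9 m/min

In regeneration the rod-end outflow joins the pump flow into the cap end, so the net volume the pump must supply per unit advance equals the rod cross-section area.
Rod cross-section A_rod = π/4 × (14.1 cm)² = 156.1 cm^2
v = Q_pump / A_rod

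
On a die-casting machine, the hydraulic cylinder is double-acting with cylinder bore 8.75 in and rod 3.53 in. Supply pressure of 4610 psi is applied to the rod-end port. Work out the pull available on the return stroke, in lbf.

F ≈ 2.32e5 lbf

Rod-side annular area A_ann = π/4 × (8.75² − 3.53²) = 50.35 in^2
On retraction the pressure acts on the annular area (bore minus rod).
F = P × A_ann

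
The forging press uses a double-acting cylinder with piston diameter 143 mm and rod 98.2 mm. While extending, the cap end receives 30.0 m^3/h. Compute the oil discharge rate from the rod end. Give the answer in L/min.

Q_out ≈ 264 L/min

Cap-side area A_cap = π/4 × (143 mm)² = 16060 mm^2
Rod-side annular area A_ann = π/4 × (143² − 98.2²) = 8487 mm^2
Piston speed v = Q_in/A_cap; rod-end outflow Q_out = v × A_ann = Q_in × A_ann/A_cap.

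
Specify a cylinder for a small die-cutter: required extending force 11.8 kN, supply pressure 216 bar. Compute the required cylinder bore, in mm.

Extension force acts on the full piston face: F = P × (π/4)D².
D = √(4F / (πP)) = √(4 × 11.8 kN / (π × 216 bar))

D ≈ 26.4 mm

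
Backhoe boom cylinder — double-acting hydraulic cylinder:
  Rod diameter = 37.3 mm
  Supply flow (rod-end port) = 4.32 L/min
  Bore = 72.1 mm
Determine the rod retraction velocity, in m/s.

v ≈ 0.0241 m/s

Rod-side annular area A_ann = π/4 × (72.1² − 37.3²) = 2990 mm^2
Flow into the rod-end port fills the annular volume.
v = Q / A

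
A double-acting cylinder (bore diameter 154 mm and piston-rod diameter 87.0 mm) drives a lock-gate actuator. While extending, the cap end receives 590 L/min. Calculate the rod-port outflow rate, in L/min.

Q_out ≈ 402 L/min

Cap-side area A_cap = π/4 × (154 mm)² = 18630 mm^2
Rod-side annular area A_ann = π/4 × (154² − 87.0²) = 12680 mm^2
Piston speed v = Q_in/A_cap; rod-end outflow Q_out = v × A_ann = Q_in × A_ann/A_cap.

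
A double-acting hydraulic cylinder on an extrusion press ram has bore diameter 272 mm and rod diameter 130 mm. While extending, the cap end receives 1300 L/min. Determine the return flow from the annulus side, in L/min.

Q_out ≈ 1000 L/min

Cap-side area A_cap = π/4 × (272 mm)² = 58110 mm^2
Rod-side annular area A_ann = π/4 × (272² − 130²) = 44830 mm^2
Piston speed v = Q_in/A_cap; rod-end outflow Q_out = v × A_ann = Q_in × A_ann/A_cap.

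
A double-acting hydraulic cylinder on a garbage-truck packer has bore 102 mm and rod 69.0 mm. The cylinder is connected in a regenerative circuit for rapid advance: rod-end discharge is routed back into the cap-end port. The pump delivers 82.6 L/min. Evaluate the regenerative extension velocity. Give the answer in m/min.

In regeneration the rod-end outflow joins the pump flow into the cap end, so the net volume the pump must supply per unit advance equals the rod cross-section area.
Rod cross-section A_rod = π/4 × (69.0 mm)² = 3739 mm^2
v = Q_pump / A_rod

v ≈ 22.1 m/min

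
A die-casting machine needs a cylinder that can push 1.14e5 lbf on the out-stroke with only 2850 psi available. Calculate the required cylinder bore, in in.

D ≈ 7.14 in

Extension force acts on the full piston face: F = P × (π/4)D².
D = √(4F / (πP)) = √(4 × 1.14e5 lbf / (π × 2850 psi))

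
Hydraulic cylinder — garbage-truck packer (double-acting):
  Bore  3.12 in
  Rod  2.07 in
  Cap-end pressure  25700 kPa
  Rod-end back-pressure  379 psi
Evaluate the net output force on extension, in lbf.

F ≈ 26900 lbf

Cap-side area A_cap = π/4 × (3.12 in)² = 7.645 in^2
Rod-side annular area A_ann = π/4 × (3.12² − 2.07²) = 4.280 in^2
Net thrust = P_cap·A_cap − P_rod·A_ann = 28500 lbf − 1622 lbf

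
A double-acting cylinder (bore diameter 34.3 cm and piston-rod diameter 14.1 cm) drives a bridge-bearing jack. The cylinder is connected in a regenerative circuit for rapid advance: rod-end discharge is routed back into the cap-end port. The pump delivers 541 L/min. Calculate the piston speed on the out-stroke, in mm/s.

v ≈ 577 mm/s

In regeneration the rod-end outflow joins the pump flow into the cap end, so the net volume the pump must supply per unit advance equals the rod cross-section area.
Rod cross-section A_rod = π/4 × (14.1 cm)² = 156.1 cm^2
v = Q_pump / A_rod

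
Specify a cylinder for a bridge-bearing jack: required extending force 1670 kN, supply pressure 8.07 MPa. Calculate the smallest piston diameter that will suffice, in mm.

D ≈ 513 mm

Extension force acts on the full piston face: F = P × (π/4)D².
D = √(4F / (πP)) = √(4 × 1670 kN / (π × 8.07 MPa))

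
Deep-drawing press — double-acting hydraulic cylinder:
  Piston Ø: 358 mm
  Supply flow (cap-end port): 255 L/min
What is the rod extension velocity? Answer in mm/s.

v ≈ 42.2 mm/s

Cap-side area A_cap = π/4 × (358 mm)² = 1.007e5 mm^2
v = Q / A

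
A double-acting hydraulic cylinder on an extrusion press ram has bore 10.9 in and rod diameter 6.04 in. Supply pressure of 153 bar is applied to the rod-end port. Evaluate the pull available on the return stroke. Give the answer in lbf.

F ≈ 1.43e5 lbf

Rod-side annular area A_ann = π/4 × (10.9² − 6.04²) = 64.66 in^2
On retraction the pressure acts on the annular area (bore minus rod).
F = P × A_ann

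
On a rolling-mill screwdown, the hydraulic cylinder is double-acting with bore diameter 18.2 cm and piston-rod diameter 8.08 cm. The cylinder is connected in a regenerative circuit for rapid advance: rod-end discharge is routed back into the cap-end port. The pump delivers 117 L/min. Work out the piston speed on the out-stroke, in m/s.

In regeneration the rod-end outflow joins the pump flow into the cap end, so the net volume the pump must supply per unit advance equals the rod cross-section area.
Rod cross-section A_rod = π/4 × (8.08 cm)² = 51.28 cm^2
v = Q_pump / A_rod

v ≈ 0.380 m/s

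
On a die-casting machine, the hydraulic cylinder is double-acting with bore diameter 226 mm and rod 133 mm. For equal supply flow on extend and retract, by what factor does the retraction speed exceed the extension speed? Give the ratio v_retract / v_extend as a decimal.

Cap-side area A_cap = π/4 × (226 mm)² = 40110 mm^2
Rod-side annular area A_ann = π/4 × (226² − 133²) = 26220 mm^2
For equal Q, v ∝ 1/A, so v_ret/v_ext = A_cap/A_ann.

v_ret/v_ext ≈ 1.53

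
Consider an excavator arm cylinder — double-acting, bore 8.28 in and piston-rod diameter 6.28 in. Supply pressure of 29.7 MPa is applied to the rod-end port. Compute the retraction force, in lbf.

F ≈ 98500 lbf

Rod-side annular area A_ann = π/4 × (8.28² − 6.28²) = 22.87 in^2
On retraction the pressure acts on the annular area (bore minus rod).
F = P × A_ann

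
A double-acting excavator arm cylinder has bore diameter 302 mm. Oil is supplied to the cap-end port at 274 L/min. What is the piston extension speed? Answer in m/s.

Cap-side area A_cap = π/4 × (302 mm)² = 71630 mm^2
v = Q / A

v ≈ 0.0638 m/s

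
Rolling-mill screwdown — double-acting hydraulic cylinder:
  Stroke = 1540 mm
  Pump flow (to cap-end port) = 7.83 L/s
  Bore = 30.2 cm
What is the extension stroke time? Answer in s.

Cap-side area A_cap = π/4 × (30.2 cm)² = 716.3 cm^2
Swept volume V = A × L; t = V / Q = A·L / Q

t ≈ 14.1 s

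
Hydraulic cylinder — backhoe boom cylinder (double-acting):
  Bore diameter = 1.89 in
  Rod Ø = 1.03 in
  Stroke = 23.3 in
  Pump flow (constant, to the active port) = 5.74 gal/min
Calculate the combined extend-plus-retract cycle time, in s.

t ≈ 5.04 s

Cap-side area A_cap = π/4 × (1.89 in)² = 2.806 in^2
Rod-side annular area A_ann = π/4 × (1.89² − 1.03²) = 1.972 in^2
t_ext = A_cap·L/Q = 2.958 s
t_ret = A_ann·L/Q = 2.079 s
t_cycle = t_ext + t_ret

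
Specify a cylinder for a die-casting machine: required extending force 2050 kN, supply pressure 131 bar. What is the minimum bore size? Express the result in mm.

D ≈ 446 mm

Extension force acts on the full piston face: F = P × (π/4)D².
D = √(4F / (πP)) = √(4 × 2050 kN / (π × 131 bar))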